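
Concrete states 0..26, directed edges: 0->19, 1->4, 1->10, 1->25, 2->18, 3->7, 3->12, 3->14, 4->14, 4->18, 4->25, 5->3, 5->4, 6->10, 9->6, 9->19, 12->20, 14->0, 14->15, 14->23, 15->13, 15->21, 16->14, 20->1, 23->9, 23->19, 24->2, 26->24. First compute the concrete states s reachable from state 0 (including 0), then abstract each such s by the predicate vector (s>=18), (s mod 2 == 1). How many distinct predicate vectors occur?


BFS from 0:
Concrete reachable: {0, 19}
Abstract via predicates (s>=18), (s mod 2 == 1):
  (0,0) <- {0}
  (1,1) <- {19}
Distinct abstract states = 2

2


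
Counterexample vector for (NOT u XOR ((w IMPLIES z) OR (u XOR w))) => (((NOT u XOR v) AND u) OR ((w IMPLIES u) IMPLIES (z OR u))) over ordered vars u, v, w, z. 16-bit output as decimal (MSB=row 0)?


F1 = (NOT u XOR ((w IMPLIES z) OR (u XOR w)))
F2 = (((NOT u XOR v) AND u) OR ((w IMPLIES u) IMPLIES (z OR u)))
Counterexample to F1=>F2 is where F1=1 and F2=0.
Evaluate each row (bits = u,v,w,z, MSB first):
  row 0 [0000]: F1=0 F2=0 -> F1&~F2 -> 0
  row 1 [0001]: F1=0 F2=1 -> F1&~F2 -> 0
  row 2 [0010]: F1=0 F2=1 -> F1&~F2 -> 0
  row 3 [0011]: F1=0 F2=1 -> F1&~F2 -> 0
  row 4 [0100]: F1=0 F2=0 -> F1&~F2 -> 0
  row 5 [0101]: F1=0 F2=1 -> F1&~F2 -> 0
  row 6 [0110]: F1=0 F2=1 -> F1&~F2 -> 0
  row 7 [0111]: F1=0 F2=1 -> F1&~F2 -> 0
  row 8 [1000]: F1=1 F2=1 -> F1&~F2 -> 0
  row 9 [1001]: F1=1 F2=1 -> F1&~F2 -> 0
  row 10 [1010]: F1=0 F2=1 -> F1&~F2 -> 0
  row 11 [1011]: F1=1 F2=1 -> F1&~F2 -> 0
  row 12 [1100]: F1=1 F2=1 -> F1&~F2 -> 0
  row 13 [1101]: F1=1 F2=1 -> F1&~F2 -> 0
  row 14 [1110]: F1=0 F2=1 -> F1&~F2 -> 0
  row 15 [1111]: F1=1 F2=1 -> F1&~F2 -> 0
Full result column, 4 rows per line (u,v fixed per line; w,z runs 00..11 left to right):
  rows 0-3 [u,v=00]: 0000  = hex 0
  rows 4-7 [u,v=01]: 0000  = hex 0
  rows 8-11 [u,v=10]: 0000  = hex 0
  rows 12-15 [u,v=11]: 0000  = hex 0
Counterexample vector (row 0 .. row 15) = 0000000000000000
Output column grouped in 4s = 0000 0000 0000 0000 = 0x0000
Convert to decimal digit by digit (value = value*16 + digit):
  0 -> 0
  0*16 + 0 = 0
  0*16 + 0 = 0
  0*16 + 0 = 0
Decimal = 0

0


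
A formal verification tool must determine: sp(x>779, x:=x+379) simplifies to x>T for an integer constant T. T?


Formula: sp(P, x:=E) = exists old_x. (x = E[old_x/x]) AND P[old_x/x] (old_x is the value of x before the assignment; eliminate old_x by solving x = E[old_x/x] for old_x)
Step 1: Precondition P: x>779, i.e. old_x > 779
Step 2: Assignment gives x = old_x + 379, so old_x = x - 379
Step 3: Substitute into P: x - 379 > 779
Step 4: Simplify: x > 779+379 = 1158

1158


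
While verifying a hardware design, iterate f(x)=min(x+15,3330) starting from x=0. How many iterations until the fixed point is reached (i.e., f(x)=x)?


Step 1: x=0, cap=3330, increment=15
Step 2: x grows by 15 each step until capped at 3330; fixed point is x=3330
Step 3: iterations = ceil(3330/15) = 222

222


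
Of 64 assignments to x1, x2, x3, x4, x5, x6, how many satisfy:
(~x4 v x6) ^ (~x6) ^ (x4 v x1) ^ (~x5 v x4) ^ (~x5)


CNF with 5 clauses over 6 vars (64 assignments).
An assignment satisfies CNF iff every clause has >=1 true literal.
Check each row (bits = x1,x2,x3,x4,x5,x6; clause T/F shown):
  row 0 [000000]: clauses=TTFTT -> 0
  row 1 [000001]: clauses=TFFTT -> 0
  row 2 [000010]: clauses=TTFFF -> 0
  row 3 [000011]: clauses=TFFFF -> 0
  row 4 [000100]: clauses=FTTTT -> 0
  (every remaining row is evaluated the same way; all 64 results are listed next)
Full result column, 8 rows per line (x1,x2,x3 fixed per line; x4,x5,x6 runs 000..111 left to right):
  rows 0-7 [x1,x2,x3=000]: 00000000  (ones: 0)
  rows 8-15 [x1,x2,x3=001]: 00000000  (ones: 0)
  rows 16-23 [x1,x2,x3=010]: 00000000  (ones: 0)
  rows 24-31 [x1,x2,x3=011]: 00000000  (ones: 0)
  rows 32-39 [x1,x2,x3=100]: 10000000  (ones: 1)
  rows 40-47 [x1,x2,x3=101]: 10000000  (ones: 1)
  rows 48-55 [x1,x2,x3=110]: 10000000  (ones: 1)
  rows 56-63 [x1,x2,x3=111]: 10000000  (ones: 1)
Satisfying assignments = 0+0+0+0+1+1+1+1 = 4

4


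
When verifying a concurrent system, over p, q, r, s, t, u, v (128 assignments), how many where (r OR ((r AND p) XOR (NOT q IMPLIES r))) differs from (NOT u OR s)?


F1 = (r OR ((r AND p) XOR (NOT q IMPLIES r)))
F2 = (NOT u OR s)
Evaluate both on each of 128 rows (bits = p,q,r,s,t,u,v):
  row 0 [0000000]: F1=0 F2=1 (differ) -> 1
  row 1 [0000001]: F1=0 F2=1 (differ) -> 1
  row 2 [0000010]: F1=0 F2=0 -> 0
  row 3 [0000011]: F1=0 F2=0 -> 0
  row 4 [0000100]: F1=0 F2=1 (differ) -> 1
  (every remaining row is evaluated the same way; all 128 results are listed next)
Full result column, 8 rows per line (p,q,r,s fixed per line; t,u,v runs 000..111 left to right):
  rows 0-7 [p,q,r,s=0000]: 11001100  (ones: 4)
  rows 8-15 [p,q,r,s=0001]: 11111111  (ones: 8)
  rows 16-23 [p,q,r,s=0010]: 00110011  (ones: 4)
  rows 24-31 [p,q,r,s=0011]: 00000000  (ones: 0)
  rows 32-39 [p,q,r,s=0100]: 00110011  (ones: 4)
  rows 40-47 [p,q,r,s=0101]: 00000000  (ones: 0)
  rows 48-55 [p,q,r,s=0110]: 00110011  (ones: 4)
  rows 56-63 [p,q,r,s=0111]: 00000000  (ones: 0)
  rows 64-71 [p,q,r,s=1000]: 11001100  (ones: 4)
  rows 72-79 [p,q,r,s=1001]: 11111111  (ones: 8)
  rows 80-87 [p,q,r,s=1010]: 00110011  (ones: 4)
  rows 88-95 [p,q,r,s=1011]: 00000000  (ones: 0)
  rows 96-103 [p,q,r,s=1100]: 00110011  (ones: 4)
  rows 104-111 [p,q,r,s=1101]: 00000000  (ones: 0)
  rows 112-119 [p,q,r,s=1110]: 00110011  (ones: 4)
  rows 120-127 [p,q,r,s=1111]: 00000000  (ones: 0)
Disagreements = 4+8+4+0+4+0+4+0+4+8+4+0+4+0+4+0 = 48

48


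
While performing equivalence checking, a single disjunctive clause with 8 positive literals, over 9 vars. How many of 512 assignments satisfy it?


Step 1: Total=2^9=512
Step 2: Unsat when all 8 false: 2^1=2
Step 3: Sat=512-2=510

510


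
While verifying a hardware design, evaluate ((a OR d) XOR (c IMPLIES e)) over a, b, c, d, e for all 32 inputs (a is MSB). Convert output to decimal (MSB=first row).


Formula: ((a OR d) XOR (c IMPLIES e)) over a, b, c, d, e (32 rows)
Evaluate each row (bits = a,b,c,d,e, MSB first):
  row 0 [00000]: ((0 OR 0) XOR (0 IMPLIES 0)) -> 1
  row 1 [00001]: ((0 OR 0) XOR (0 IMPLIES 1)) -> 1
  row 2 [00010]: ((0 OR 1) XOR (0 IMPLIES 0)) -> 0
  row 3 [00011]: ((0 OR 1) XOR (0 IMPLIES 1)) -> 0
  row 4 [00100]: ((0 OR 0) XOR (1 IMPLIES 0)) -> 0
  row 5 [00101]: ((0 OR 0) XOR (1 IMPLIES 1)) -> 1
  row 6 [00110]: ((0 OR 1) XOR (1 IMPLIES 0)) -> 1
  row 7 [00111]: ((0 OR 1) XOR (1 IMPLIES 1)) -> 0
  row 8 [01000]: ((0 OR 0) XOR (0 IMPLIES 0)) -> 1
  row 9 [01001]: ((0 OR 0) XOR (0 IMPLIES 1)) -> 1
  row 10 [01010]: ((0 OR 1) XOR (0 IMPLIES 0)) -> 0
  row 11 [01011]: ((0 OR 1) XOR (0 IMPLIES 1)) -> 0
  row 12 [01100]: ((0 OR 0) XOR (1 IMPLIES 0)) -> 0
  row 13 [01101]: ((0 OR 0) XOR (1 IMPLIES 1)) -> 1
  row 14 [01110]: ((0 OR 1) XOR (1 IMPLIES 0)) -> 1
  row 15 [01111]: ((0 OR 1) XOR (1 IMPLIES 1)) -> 0
  row 16 [10000]: ((1 OR 0) XOR (0 IMPLIES 0)) -> 0
  row 17 [10001]: ((1 OR 0) XOR (0 IMPLIES 1)) -> 0
  row 18 [10010]: ((1 OR 1) XOR (0 IMPLIES 0)) -> 0
  row 19 [10011]: ((1 OR 1) XOR (0 IMPLIES 1)) -> 0
  row 20 [10100]: ((1 OR 0) XOR (1 IMPLIES 0)) -> 1
  row 21 [10101]: ((1 OR 0) XOR (1 IMPLIES 1)) -> 0
  row 22 [10110]: ((1 OR 1) XOR (1 IMPLIES 0)) -> 1
  row 23 [10111]: ((1 OR 1) XOR (1 IMPLIES 1)) -> 0
  row 24 [11000]: ((1 OR 0) XOR (0 IMPLIES 0)) -> 0
  row 25 [11001]: ((1 OR 0) XOR (0 IMPLIES 1)) -> 0
  row 26 [11010]: ((1 OR 1) XOR (0 IMPLIES 0)) -> 0
  row 27 [11011]: ((1 OR 1) XOR (0 IMPLIES 1)) -> 0
  row 28 [11100]: ((1 OR 0) XOR (1 IMPLIES 0)) -> 1
  row 29 [11101]: ((1 OR 0) XOR (1 IMPLIES 1)) -> 0
  row 30 [11110]: ((1 OR 1) XOR (1 IMPLIES 0)) -> 1
  row 31 [11111]: ((1 OR 1) XOR (1 IMPLIES 1)) -> 0
Full result column, 4 rows per line (a,b,c fixed per line; d,e runs 00..11 left to right):
  rows 0-3 [a,b,c=000]: 1100  = hex C
  rows 4-7 [a,b,c=001]: 0110  = hex 6
  rows 8-11 [a,b,c=010]: 1100  = hex C
  rows 12-15 [a,b,c=011]: 0110  = hex 6
  rows 16-19 [a,b,c=100]: 0000  = hex 0
  rows 20-23 [a,b,c=101]: 1010  = hex A
  rows 24-27 [a,b,c=110]: 0000  = hex 0
  rows 28-31 [a,b,c=111]: 1010  = hex A
Output column (row 0 .. row 31) = 11000110110001100000101000001010
Output column grouped in 4s = 1100 0110 1100 0110 0000 1010 0000 1010 = 0xC6C60A0A
Convert to decimal digit by digit (value = value*16 + digit):
  C -> 12
  12*16 + 6 = 198
  198*16 + 12 (C) = 3180
  3180*16 + 6 = 50886
  50886*16 + 0 = 814176
  814176*16 + 10 (A) = 13026826
  13026826*16 + 0 = 208429216
  208429216*16 + 10 (A) = 3334867466
Decimal = 3334867466

3334867466


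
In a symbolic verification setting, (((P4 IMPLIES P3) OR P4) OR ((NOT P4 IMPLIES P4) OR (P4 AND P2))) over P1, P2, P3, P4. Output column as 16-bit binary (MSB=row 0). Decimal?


Formula: (((P4 IMPLIES P3) OR P4) OR ((NOT P4 IMPLIES P4) OR (P4 AND P2))) over P1, P2, P3, P4 (16 rows)
Evaluate each row (bits = P1,P2,P3,P4, MSB first):
  row 0 [0000]: (((0 IMPLIES 0) OR 0) OR ((NOT 0 IMPLIES 0) OR (0 AND 0))) -> 1
  row 1 [0001]: (((1 IMPLIES 0) OR 1) OR ((NOT 1 IMPLIES 1) OR (1 AND 0))) -> 1
  row 2 [0010]: (((0 IMPLIES 1) OR 0) OR ((NOT 0 IMPLIES 0) OR (0 AND 0))) -> 1
  row 3 [0011]: (((1 IMPLIES 1) OR 1) OR ((NOT 1 IMPLIES 1) OR (1 AND 0))) -> 1
  row 4 [0100]: (((0 IMPLIES 0) OR 0) OR ((NOT 0 IMPLIES 0) OR (0 AND 1))) -> 1
  row 5 [0101]: (((1 IMPLIES 0) OR 1) OR ((NOT 1 IMPLIES 1) OR (1 AND 1))) -> 1
  row 6 [0110]: (((0 IMPLIES 1) OR 0) OR ((NOT 0 IMPLIES 0) OR (0 AND 1))) -> 1
  row 7 [0111]: (((1 IMPLIES 1) OR 1) OR ((NOT 1 IMPLIES 1) OR (1 AND 1))) -> 1
  row 8 [1000]: (((0 IMPLIES 0) OR 0) OR ((NOT 0 IMPLIES 0) OR (0 AND 0))) -> 1
  row 9 [1001]: (((1 IMPLIES 0) OR 1) OR ((NOT 1 IMPLIES 1) OR (1 AND 0))) -> 1
  row 10 [1010]: (((0 IMPLIES 1) OR 0) OR ((NOT 0 IMPLIES 0) OR (0 AND 0))) -> 1
  row 11 [1011]: (((1 IMPLIES 1) OR 1) OR ((NOT 1 IMPLIES 1) OR (1 AND 0))) -> 1
  row 12 [1100]: (((0 IMPLIES 0) OR 0) OR ((NOT 0 IMPLIES 0) OR (0 AND 1))) -> 1
  row 13 [1101]: (((1 IMPLIES 0) OR 1) OR ((NOT 1 IMPLIES 1) OR (1 AND 1))) -> 1
  row 14 [1110]: (((0 IMPLIES 1) OR 0) OR ((NOT 0 IMPLIES 0) OR (0 AND 1))) -> 1
  row 15 [1111]: (((1 IMPLIES 1) OR 1) OR ((NOT 1 IMPLIES 1) OR (1 AND 1))) -> 1
Full result column, 4 rows per line (P1,P2 fixed per line; P3,P4 runs 00..11 left to right):
  rows 0-3 [P1,P2=00]: 1111  = hex F
  rows 4-7 [P1,P2=01]: 1111  = hex F
  rows 8-11 [P1,P2=10]: 1111  = hex F
  rows 12-15 [P1,P2=11]: 1111  = hex F
Output column (row 0 .. row 15) = 1111111111111111
Output column grouped in 4s = 1111 1111 1111 1111 = 0xFFFF
Convert to decimal digit by digit (value = value*16 + digit):
  F -> 15
  15*16 + 15 (F) = 255
  255*16 + 15 (F) = 4095
  4095*16 + 15 (F) = 65535
Decimal = 65535

65535


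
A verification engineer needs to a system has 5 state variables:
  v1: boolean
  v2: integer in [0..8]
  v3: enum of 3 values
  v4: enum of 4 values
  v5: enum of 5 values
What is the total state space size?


State space = product of domain sizes of all variables.
Domain sizes:
  v1 (boolean): 2
  v2 (integer in [0..8]): 9
  v3 (enum of 3 values): 3
  v4 (enum of 4 values): 4
  v5 (enum of 5 values): 5
Product = 2 * 9 * 3 * 4 * 5 = 1080

1080


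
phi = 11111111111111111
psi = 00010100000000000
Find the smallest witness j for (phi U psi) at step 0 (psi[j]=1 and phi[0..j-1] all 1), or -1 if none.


(phi U psi) at 0: need smallest j with psi[j]=1 and phi[i]=1 for all i in [0,j).
Scan from step 0:
  step 0: phi=1, psi=0 -> continue
  step 1: phi=1, psi=0 -> continue
  step 2: phi=1, psi=0 -> continue
  step 3: psi=1 and phi held for [0,3) -> witness found
Witness step = 3

3


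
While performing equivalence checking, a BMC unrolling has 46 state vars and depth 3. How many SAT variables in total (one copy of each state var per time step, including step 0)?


BMC unrolls to depth k, creating one copy of each state var for steps 0..k.
Step count = 3 + 1 = 4 (steps 0 through 3)
Vars per step = 46
Total = 46 * 4 = 184

184


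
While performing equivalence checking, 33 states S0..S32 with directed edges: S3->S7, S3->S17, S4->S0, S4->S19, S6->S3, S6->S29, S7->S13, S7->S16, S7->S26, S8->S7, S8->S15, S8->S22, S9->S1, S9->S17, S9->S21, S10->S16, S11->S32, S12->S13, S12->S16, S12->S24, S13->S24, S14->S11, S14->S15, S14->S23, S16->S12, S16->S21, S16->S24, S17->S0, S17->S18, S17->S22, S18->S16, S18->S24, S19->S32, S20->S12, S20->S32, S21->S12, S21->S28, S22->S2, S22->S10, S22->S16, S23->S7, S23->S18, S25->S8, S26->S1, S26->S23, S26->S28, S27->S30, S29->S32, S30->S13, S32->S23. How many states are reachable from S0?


BFS from S0:
  layer 0: {S0}
Reachable set: {S0}
Count = 1

1


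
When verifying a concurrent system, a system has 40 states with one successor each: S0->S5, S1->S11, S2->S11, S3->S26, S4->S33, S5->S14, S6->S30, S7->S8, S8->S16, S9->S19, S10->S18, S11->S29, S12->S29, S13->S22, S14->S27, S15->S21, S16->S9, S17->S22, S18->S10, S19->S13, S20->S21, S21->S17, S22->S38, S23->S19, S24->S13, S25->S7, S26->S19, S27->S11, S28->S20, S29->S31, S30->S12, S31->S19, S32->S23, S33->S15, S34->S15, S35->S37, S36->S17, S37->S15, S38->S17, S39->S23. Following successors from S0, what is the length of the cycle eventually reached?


Trace from S0 until a state repeats:
  S0 -> S5 -> S14 -> S27 -> S11 -> S29 -> S31 -> S19 -> S13 -> S22 -> S38 -> S17 -> S22
S22 first seen at step 9, revisited at step 12.
Cycle length = 12 - 9 = 3

3


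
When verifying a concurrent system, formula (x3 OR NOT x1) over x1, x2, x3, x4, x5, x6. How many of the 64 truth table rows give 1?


Formula: (x3 OR NOT x1) over 6 vars (64 rows)
Evaluate each row (x1, x2, x3, x4, x5, x6 as bits, MSB first):
  row 0 [000000]: (0 OR NOT 0) -> 1
  row 1 [000001]: (0 OR NOT 0) -> 1
  row 2 [000010]: (0 OR NOT 0) -> 1
  row 3 [000011]: (0 OR NOT 0) -> 1
  row 4 [000100]: (0 OR NOT 0) -> 1
  (every remaining row is evaluated the same way; all 64 results are listed next)
Full result column, 8 rows per line (x1,x2,x3 fixed per line; x4,x5,x6 runs 000..111 left to right):
  rows 0-7 [x1,x2,x3=000]: 11111111  (ones: 8)
  rows 8-15 [x1,x2,x3=001]: 11111111  (ones: 8)
  rows 16-23 [x1,x2,x3=010]: 11111111  (ones: 8)
  rows 24-31 [x1,x2,x3=011]: 11111111  (ones: 8)
  rows 32-39 [x1,x2,x3=100]: 00000000  (ones: 0)
  rows 40-47 [x1,x2,x3=101]: 11111111  (ones: 8)
  rows 48-55 [x1,x2,x3=110]: 00000000  (ones: 0)
  rows 56-63 [x1,x2,x3=111]: 11111111  (ones: 8)
Count of 1-rows = 8+8+8+8+0+8+0+8 = 48

48


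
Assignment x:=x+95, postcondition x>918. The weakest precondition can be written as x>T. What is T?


Formula: wp(x:=E, P) = P[E/x] (substitute E for x in postcondition)
Step 1: Postcondition: x>918
Step 2: Substitute x+95 for x: x+95>918
Step 3: Solve for x: x > 918-95 = 823

823


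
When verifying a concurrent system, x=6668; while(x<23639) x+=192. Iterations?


Step 1: x goes from 6668 toward 23639 by 192; the body runs while x<23639, so iterations = ceil((bound-start)/step)
Step 2: Distance=16971
Step 3: ceil(16971/192)=89

89


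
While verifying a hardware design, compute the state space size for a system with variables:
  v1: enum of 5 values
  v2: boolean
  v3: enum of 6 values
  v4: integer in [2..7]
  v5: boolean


State space = product of domain sizes of all variables.
Domain sizes:
  v1 (enum of 5 values): 5
  v2 (boolean): 2
  v3 (enum of 6 values): 6
  v4 (integer in [2..7]): 6
  v5 (boolean): 2
Product = 5 * 2 * 6 * 6 * 2 = 720

720


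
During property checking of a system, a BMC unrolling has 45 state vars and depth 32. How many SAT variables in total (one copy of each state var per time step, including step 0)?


BMC unrolls to depth k, creating one copy of each state var for steps 0..k.
Step count = 32 + 1 = 33 (steps 0 through 32)
Vars per step = 45
Total = 45 * 33 = 1485

1485


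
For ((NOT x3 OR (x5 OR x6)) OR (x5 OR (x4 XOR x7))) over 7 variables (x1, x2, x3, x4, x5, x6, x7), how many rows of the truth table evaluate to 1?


Formula: ((NOT x3 OR (x5 OR x6)) OR (x5 OR (x4 XOR x7))) over 7 vars (128 rows)
Evaluate each row (x1, x2, x3, x4, x5, x6, x7 as bits, MSB first):
  row 0 [0000000]: ((NOT 0 OR (0 OR 0)) OR (0 OR (0 XOR 0))) -> 1
  row 1 [0000001]: ((NOT 0 OR (0 OR 0)) OR (0 OR (0 XOR 1))) -> 1
  row 2 [0000010]: ((NOT 0 OR (0 OR 1)) OR (0 OR (0 XOR 0))) -> 1
  row 3 [0000011]: ((NOT 0 OR (0 OR 1)) OR (0 OR (0 XOR 1))) -> 1
  row 4 [0000100]: ((NOT 0 OR (1 OR 0)) OR (1 OR (0 XOR 0))) -> 1
  (every remaining row is evaluated the same way; all 128 results are listed next)
Full result column, 8 rows per line (x1,x2,x3,x4 fixed per line; x5,x6,x7 runs 000..111 left to right):
  rows 0-7 [x1,x2,x3,x4=0000]: 11111111  (ones: 8)
  rows 8-15 [x1,x2,x3,x4=0001]: 11111111  (ones: 8)
  rows 16-23 [x1,x2,x3,x4=0010]: 01111111  (ones: 7)
  rows 24-31 [x1,x2,x3,x4=0011]: 10111111  (ones: 7)
  rows 32-39 [x1,x2,x3,x4=0100]: 11111111  (ones: 8)
  rows 40-47 [x1,x2,x3,x4=0101]: 11111111  (ones: 8)
  rows 48-55 [x1,x2,x3,x4=0110]: 01111111  (ones: 7)
  rows 56-63 [x1,x2,x3,x4=0111]: 10111111  (ones: 7)
  rows 64-71 [x1,x2,x3,x4=1000]: 11111111  (ones: 8)
  rows 72-79 [x1,x2,x3,x4=1001]: 11111111  (ones: 8)
  rows 80-87 [x1,x2,x3,x4=1010]: 01111111  (ones: 7)
  rows 88-95 [x1,x2,x3,x4=1011]: 10111111  (ones: 7)
  rows 96-103 [x1,x2,x3,x4=1100]: 11111111  (ones: 8)
  rows 104-111 [x1,x2,x3,x4=1101]: 11111111  (ones: 8)
  rows 112-119 [x1,x2,x3,x4=1110]: 01111111  (ones: 7)
  rows 120-127 [x1,x2,x3,x4=1111]: 10111111  (ones: 7)
Count of 1-rows = 8+8+7+7+8+8+7+7+8+8+7+7+8+8+7+7 = 120

120


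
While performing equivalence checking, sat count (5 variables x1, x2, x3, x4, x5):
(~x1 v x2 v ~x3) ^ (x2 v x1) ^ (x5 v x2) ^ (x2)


CNF with 4 clauses over 5 vars (32 assignments).
An assignment satisfies CNF iff every clause has >=1 true literal.
Check each row (bits = x1,x2,x3,x4,x5; clause T/F shown):
  row 0 [00000]: clauses=TFFF -> 0
  row 1 [00001]: clauses=TFTF -> 0
  row 2 [00010]: clauses=TFFF -> 0
  row 3 [00011]: clauses=TFTF -> 0
  row 4 [00100]: clauses=TFFF -> 0
  row 5 [00101]: clauses=TFTF -> 0
  row 6 [00110]: clauses=TFFF -> 0
  row 7 [00111]: clauses=TFTF -> 0
  row 8 [01000]: clauses=TTTT -> 1
  row 9 [01001]: clauses=TTTT -> 1
  row 10 [01010]: clauses=TTTT -> 1
  row 11 [01011]: clauses=TTTT -> 1
  row 12 [01100]: clauses=TTTT -> 1
  row 13 [01101]: clauses=TTTT -> 1
  row 14 [01110]: clauses=TTTT -> 1
  row 15 [01111]: clauses=TTTT -> 1
  row 16 [10000]: clauses=TTFF -> 0
  row 17 [10001]: clauses=TTTF -> 0
  row 18 [10010]: clauses=TTFF -> 0
  row 19 [10011]: clauses=TTTF -> 0
  row 20 [10100]: clauses=FTFF -> 0
  row 21 [10101]: clauses=FTTF -> 0
  row 22 [10110]: clauses=FTFF -> 0
  row 23 [10111]: clauses=FTTF -> 0
  row 24 [11000]: clauses=TTTT -> 1
  row 25 [11001]: clauses=TTTT -> 1
  row 26 [11010]: clauses=TTTT -> 1
  row 27 [11011]: clauses=TTTT -> 1
  row 28 [11100]: clauses=TTTT -> 1
  row 29 [11101]: clauses=TTTT -> 1
  row 30 [11110]: clauses=TTTT -> 1
  row 31 [11111]: clauses=TTTT -> 1
Full result column, 8 rows per line (x1,x2 fixed per line; x3,x4,x5 runs 000..111 left to right):
  rows 0-7 [x1,x2=00]: 00000000  (ones: 0)
  rows 8-15 [x1,x2=01]: 11111111  (ones: 8)
  rows 16-23 [x1,x2=10]: 00000000  (ones: 0)
  rows 24-31 [x1,x2=11]: 11111111  (ones: 8)
Satisfying assignments = 0+8+0+8 = 16

16


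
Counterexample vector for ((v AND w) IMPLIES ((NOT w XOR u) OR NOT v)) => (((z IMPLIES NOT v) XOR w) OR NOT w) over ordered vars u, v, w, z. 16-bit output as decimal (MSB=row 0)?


F1 = ((v AND w) IMPLIES ((NOT w XOR u) OR NOT v))
F2 = (((z IMPLIES NOT v) XOR w) OR NOT w)
Counterexample to F1=>F2 is where F1=1 and F2=0.
Evaluate each row (bits = u,v,w,z, MSB first):
  row 0 [0000]: F1=1 F2=1 -> F1&~F2 -> 0
  row 1 [0001]: F1=1 F2=1 -> F1&~F2 -> 0
  row 2 [0010]: F1=1 F2=0 -> F1&~F2 -> 1
  row 3 [0011]: F1=1 F2=0 -> F1&~F2 -> 1
  row 4 [0100]: F1=1 F2=1 -> F1&~F2 -> 0
  row 5 [0101]: F1=1 F2=1 -> F1&~F2 -> 0
  row 6 [0110]: F1=0 F2=0 -> F1&~F2 -> 0
  row 7 [0111]: F1=0 F2=1 -> F1&~F2 -> 0
  row 8 [1000]: F1=1 F2=1 -> F1&~F2 -> 0
  row 9 [1001]: F1=1 F2=1 -> F1&~F2 -> 0
  row 10 [1010]: F1=1 F2=0 -> F1&~F2 -> 1
  row 11 [1011]: F1=1 F2=0 -> F1&~F2 -> 1
  row 12 [1100]: F1=1 F2=1 -> F1&~F2 -> 0
  row 13 [1101]: F1=1 F2=1 -> F1&~F2 -> 0
  row 14 [1110]: F1=1 F2=0 -> F1&~F2 -> 1
  row 15 [1111]: F1=1 F2=1 -> F1&~F2 -> 0
Full result column, 4 rows per line (u,v fixed per line; w,z runs 00..11 left to right):
  rows 0-3 [u,v=00]: 0011  = hex 3
  rows 4-7 [u,v=01]: 0000  = hex 0
  rows 8-11 [u,v=10]: 0011  = hex 3
  rows 12-15 [u,v=11]: 0010  = hex 2
Counterexample vector (row 0 .. row 15) = 0011000000110010
Output column grouped in 4s = 0011 0000 0011 0010 = 0x3032
Convert to decimal digit by digit (value = value*16 + digit):
  3 -> 3
  3*16 + 0 = 48
  48*16 + 3 = 771
  771*16 + 2 = 12338
Decimal = 12338

12338


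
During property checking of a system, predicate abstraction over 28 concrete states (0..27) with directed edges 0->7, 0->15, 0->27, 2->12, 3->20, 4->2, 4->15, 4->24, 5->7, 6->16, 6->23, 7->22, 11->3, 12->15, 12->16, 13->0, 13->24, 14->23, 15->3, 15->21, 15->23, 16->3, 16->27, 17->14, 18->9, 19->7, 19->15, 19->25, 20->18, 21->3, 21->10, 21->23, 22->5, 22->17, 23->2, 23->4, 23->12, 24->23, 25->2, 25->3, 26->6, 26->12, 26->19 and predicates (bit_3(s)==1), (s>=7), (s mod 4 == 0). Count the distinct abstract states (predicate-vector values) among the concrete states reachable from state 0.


BFS from 0:
Concrete reachable: {0, 2, 3, 4, 5, 7, 9, 10, 12, 14, 15, 16, 17, 18, 20, 21, 22, 23, 24, 27}
Abstract via predicates (bit_3(s)==1), (s>=7), (s mod 4 == 0):
  (0,0,0) <- {2, 3, 5}
  (0,0,1) <- {0, 4}
  (0,1,0) <- {7, 17, 18, 21, 22, 23}
  (0,1,1) <- {16, 20}
  (1,1,0) <- {9, 10, 14, 15, 27}
  (1,1,1) <- {12, 24}
Distinct abstract states = 6

6


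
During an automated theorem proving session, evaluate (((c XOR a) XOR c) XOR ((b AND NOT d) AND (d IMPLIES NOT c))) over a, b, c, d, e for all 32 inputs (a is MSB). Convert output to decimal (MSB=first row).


Formula: (((c XOR a) XOR c) XOR ((b AND NOT d) AND (d IMPLIES NOT c))) over a, b, c, d, e (32 rows)
Evaluate each row (bits = a,b,c,d,e, MSB first):
  row 0 [00000]: (((0 XOR 0) XOR 0) XOR ((0 AND NOT 0) AND (0 IMPLIES NOT 0))) -> 0
  row 1 [00001]: (((0 XOR 0) XOR 0) XOR ((0 AND NOT 0) AND (0 IMPLIES NOT 0))) -> 0
  row 2 [00010]: (((0 XOR 0) XOR 0) XOR ((0 AND NOT 1) AND (1 IMPLIES NOT 0))) -> 0
  row 3 [00011]: (((0 XOR 0) XOR 0) XOR ((0 AND NOT 1) AND (1 IMPLIES NOT 0))) -> 0
  row 4 [00100]: (((1 XOR 0) XOR 1) XOR ((0 AND NOT 0) AND (0 IMPLIES NOT 1))) -> 0
  row 5 [00101]: (((1 XOR 0) XOR 1) XOR ((0 AND NOT 0) AND (0 IMPLIES NOT 1))) -> 0
  row 6 [00110]: (((1 XOR 0) XOR 1) XOR ((0 AND NOT 1) AND (1 IMPLIES NOT 1))) -> 0
  row 7 [00111]: (((1 XOR 0) XOR 1) XOR ((0 AND NOT 1) AND (1 IMPLIES NOT 1))) -> 0
  row 8 [01000]: (((0 XOR 0) XOR 0) XOR ((1 AND NOT 0) AND (0 IMPLIES NOT 0))) -> 1
  row 9 [01001]: (((0 XOR 0) XOR 0) XOR ((1 AND NOT 0) AND (0 IMPLIES NOT 0))) -> 1
  row 10 [01010]: (((0 XOR 0) XOR 0) XOR ((1 AND NOT 1) AND (1 IMPLIES NOT 0))) -> 0
  row 11 [01011]: (((0 XOR 0) XOR 0) XOR ((1 AND NOT 1) AND (1 IMPLIES NOT 0))) -> 0
  row 12 [01100]: (((1 XOR 0) XOR 1) XOR ((1 AND NOT 0) AND (0 IMPLIES NOT 1))) -> 1
  row 13 [01101]: (((1 XOR 0) XOR 1) XOR ((1 AND NOT 0) AND (0 IMPLIES NOT 1))) -> 1
  row 14 [01110]: (((1 XOR 0) XOR 1) XOR ((1 AND NOT 1) AND (1 IMPLIES NOT 1))) -> 0
  row 15 [01111]: (((1 XOR 0) XOR 1) XOR ((1 AND NOT 1) AND (1 IMPLIES NOT 1))) -> 0
  row 16 [10000]: (((0 XOR 1) XOR 0) XOR ((0 AND NOT 0) AND (0 IMPLIES NOT 0))) -> 1
  row 17 [10001]: (((0 XOR 1) XOR 0) XOR ((0 AND NOT 0) AND (0 IMPLIES NOT 0))) -> 1
  row 18 [10010]: (((0 XOR 1) XOR 0) XOR ((0 AND NOT 1) AND (1 IMPLIES NOT 0))) -> 1
  row 19 [10011]: (((0 XOR 1) XOR 0) XOR ((0 AND NOT 1) AND (1 IMPLIES NOT 0))) -> 1
  row 20 [10100]: (((1 XOR 1) XOR 1) XOR ((0 AND NOT 0) AND (0 IMPLIES NOT 1))) -> 1
  row 21 [10101]: (((1 XOR 1) XOR 1) XOR ((0 AND NOT 0) AND (0 IMPLIES NOT 1))) -> 1
  row 22 [10110]: (((1 XOR 1) XOR 1) XOR ((0 AND NOT 1) AND (1 IMPLIES NOT 1))) -> 1
  row 23 [10111]: (((1 XOR 1) XOR 1) XOR ((0 AND NOT 1) AND (1 IMPLIES NOT 1))) -> 1
  row 24 [11000]: (((0 XOR 1) XOR 0) XOR ((1 AND NOT 0) AND (0 IMPLIES NOT 0))) -> 0
  row 25 [11001]: (((0 XOR 1) XOR 0) XOR ((1 AND NOT 0) AND (0 IMPLIES NOT 0))) -> 0
  row 26 [11010]: (((0 XOR 1) XOR 0) XOR ((1 AND NOT 1) AND (1 IMPLIES NOT 0))) -> 1
  row 27 [11011]: (((0 XOR 1) XOR 0) XOR ((1 AND NOT 1) AND (1 IMPLIES NOT 0))) -> 1
  row 28 [11100]: (((1 XOR 1) XOR 1) XOR ((1 AND NOT 0) AND (0 IMPLIES NOT 1))) -> 0
  row 29 [11101]: (((1 XOR 1) XOR 1) XOR ((1 AND NOT 0) AND (0 IMPLIES NOT 1))) -> 0
  row 30 [11110]: (((1 XOR 1) XOR 1) XOR ((1 AND NOT 1) AND (1 IMPLIES NOT 1))) -> 1
  row 31 [11111]: (((1 XOR 1) XOR 1) XOR ((1 AND NOT 1) AND (1 IMPLIES NOT 1))) -> 1
Full result column, 4 rows per line (a,b,c fixed per line; d,e runs 00..11 left to right):
  rows 0-3 [a,b,c=000]: 0000  = hex 0
  rows 4-7 [a,b,c=001]: 0000  = hex 0
  rows 8-11 [a,b,c=010]: 1100  = hex C
  rows 12-15 [a,b,c=011]: 1100  = hex C
  rows 16-19 [a,b,c=100]: 1111  = hex F
  rows 20-23 [a,b,c=101]: 1111  = hex F
  rows 24-27 [a,b,c=110]: 0011  = hex 3
  rows 28-31 [a,b,c=111]: 0011  = hex 3
Output column (row 0 .. row 31) = 00000000110011001111111100110011
Output column grouped in 4s = 0000 0000 1100 1100 1111 1111 0011 0011 = 0x00CCFF33
Convert to decimal digit by digit (value = value*16 + digit):
  0 -> 0
  0*16 + 0 = 0
  0*16 + 12 (C) = 12
  12*16 + 12 (C) = 204
  204*16 + 15 (F) = 3279
  3279*16 + 15 (F) = 52479
  52479*16 + 3 = 839667
  839667*16 + 3 = 13434675
Decimal = 13434675

13434675


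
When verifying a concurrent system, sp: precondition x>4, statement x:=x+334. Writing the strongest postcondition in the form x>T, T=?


Formula: sp(P, x:=E) = exists old_x. (x = E[old_x/x]) AND P[old_x/x] (old_x is the value of x before the assignment; eliminate old_x by solving x = E[old_x/x] for old_x)
Step 1: Precondition P: x>4, i.e. old_x > 4
Step 2: Assignment gives x = old_x + 334, so old_x = x - 334
Step 3: Substitute into P: x - 334 > 4
Step 4: Simplify: x > 4+334 = 338

338


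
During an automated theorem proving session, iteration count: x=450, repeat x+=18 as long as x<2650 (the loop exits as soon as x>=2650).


Step 1: x goes from 450 toward 2650 by 18; the body runs while x<2650, so iterations = ceil((bound-start)/step)
Step 2: Distance=2200
Step 3: ceil(2200/18)=123

123


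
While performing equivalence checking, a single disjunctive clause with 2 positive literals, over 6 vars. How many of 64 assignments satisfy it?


Step 1: Total=2^6=64
Step 2: Unsat when all 2 false: 2^4=16
Step 3: Sat=64-16=48

48


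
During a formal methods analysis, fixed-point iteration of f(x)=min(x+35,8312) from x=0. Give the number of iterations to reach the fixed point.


Step 1: x=0, cap=8312, increment=35
Step 2: x grows by 35 each step until capped at 8312; fixed point is x=8312
Step 3: iterations = ceil(8312/35) = 238

238


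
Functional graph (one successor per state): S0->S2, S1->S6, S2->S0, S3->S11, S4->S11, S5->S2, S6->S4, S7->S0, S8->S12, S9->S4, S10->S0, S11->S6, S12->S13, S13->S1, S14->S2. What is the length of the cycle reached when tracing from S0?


Trace from S0 until a state repeats:
  S0 -> S2 -> S0
S0 first seen at step 0, revisited at step 2.
Cycle length = 2 - 0 = 2

2


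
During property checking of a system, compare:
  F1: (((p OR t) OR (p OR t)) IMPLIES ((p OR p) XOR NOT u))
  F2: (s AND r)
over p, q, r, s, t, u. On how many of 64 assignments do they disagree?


F1 = (((p OR t) OR (p OR t)) IMPLIES ((p OR p) XOR NOT u))
F2 = (s AND r)
Evaluate both on each of 64 rows (bits = p,q,r,s,t,u):
  row 0 [000000]: F1=1 F2=0 (differ) -> 1
  row 1 [000001]: F1=1 F2=0 (differ) -> 1
  row 2 [000010]: F1=1 F2=0 (differ) -> 1
  row 3 [000011]: F1=0 F2=0 -> 0
  row 4 [000100]: F1=1 F2=0 (differ) -> 1
  (every remaining row is evaluated the same way; all 64 results are listed next)
Full result column, 8 rows per line (p,q,r fixed per line; s,t,u runs 000..111 left to right):
  rows 0-7 [p,q,r=000]: 11101110  (ones: 6)
  rows 8-15 [p,q,r=001]: 11100001  (ones: 4)
  rows 16-23 [p,q,r=010]: 11101110  (ones: 6)
  rows 24-31 [p,q,r=011]: 11100001  (ones: 4)
  rows 32-39 [p,q,r=100]: 01010101  (ones: 4)
  rows 40-47 [p,q,r=101]: 01011010  (ones: 4)
  rows 48-55 [p,q,r=110]: 01010101  (ones: 4)
  rows 56-63 [p,q,r=111]: 01011010  (ones: 4)
Disagreements = 6+4+6+4+4+4+4+4 = 36

36


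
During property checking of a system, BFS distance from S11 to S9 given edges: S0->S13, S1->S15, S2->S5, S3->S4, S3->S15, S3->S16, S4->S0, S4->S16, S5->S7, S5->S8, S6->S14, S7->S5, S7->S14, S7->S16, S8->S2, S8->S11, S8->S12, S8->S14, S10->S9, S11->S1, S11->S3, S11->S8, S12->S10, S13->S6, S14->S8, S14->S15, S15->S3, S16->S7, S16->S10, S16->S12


BFS layer-by-layer from S11:
  dist 0: {S11}
  dist 1: {S1, S3, S8}
  dist 2: {S2, S4, S12, S14, S15, S16}
  dist 3: {S0, S5, S7, S10}
  dist 4: {S9, S13}
  -> S9 reached at distance 4
Shortest path length = 4

4


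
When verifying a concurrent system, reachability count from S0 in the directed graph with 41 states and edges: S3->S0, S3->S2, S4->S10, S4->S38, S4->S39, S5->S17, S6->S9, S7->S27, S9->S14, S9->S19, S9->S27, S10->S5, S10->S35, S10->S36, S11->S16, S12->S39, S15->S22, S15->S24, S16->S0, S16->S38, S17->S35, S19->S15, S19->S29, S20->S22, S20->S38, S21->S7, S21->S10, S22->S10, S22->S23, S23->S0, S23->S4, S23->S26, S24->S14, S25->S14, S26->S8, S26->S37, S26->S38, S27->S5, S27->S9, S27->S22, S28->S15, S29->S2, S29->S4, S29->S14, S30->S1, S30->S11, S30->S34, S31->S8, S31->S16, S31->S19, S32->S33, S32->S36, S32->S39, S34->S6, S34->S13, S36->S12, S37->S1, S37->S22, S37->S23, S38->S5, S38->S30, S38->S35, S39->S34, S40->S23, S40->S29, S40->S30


BFS from S0:
  layer 0: {S0}
Reachable set: {S0}
Count = 1

1


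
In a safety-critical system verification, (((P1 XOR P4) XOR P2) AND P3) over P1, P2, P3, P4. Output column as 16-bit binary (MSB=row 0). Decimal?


Formula: (((P1 XOR P4) XOR P2) AND P3) over P1, P2, P3, P4 (16 rows)
Evaluate each row (bits = P1,P2,P3,P4, MSB first):
  row 0 [0000]: (((0 XOR 0) XOR 0) AND 0) -> 0
  row 1 [0001]: (((0 XOR 1) XOR 0) AND 0) -> 0
  row 2 [0010]: (((0 XOR 0) XOR 0) AND 1) -> 0
  row 3 [0011]: (((0 XOR 1) XOR 0) AND 1) -> 1
  row 4 [0100]: (((0 XOR 0) XOR 1) AND 0) -> 0
  row 5 [0101]: (((0 XOR 1) XOR 1) AND 0) -> 0
  row 6 [0110]: (((0 XOR 0) XOR 1) AND 1) -> 1
  row 7 [0111]: (((0 XOR 1) XOR 1) AND 1) -> 0
  row 8 [1000]: (((1 XOR 0) XOR 0) AND 0) -> 0
  row 9 [1001]: (((1 XOR 1) XOR 0) AND 0) -> 0
  row 10 [1010]: (((1 XOR 0) XOR 0) AND 1) -> 1
  row 11 [1011]: (((1 XOR 1) XOR 0) AND 1) -> 0
  row 12 [1100]: (((1 XOR 0) XOR 1) AND 0) -> 0
  row 13 [1101]: (((1 XOR 1) XOR 1) AND 0) -> 0
  row 14 [1110]: (((1 XOR 0) XOR 1) AND 1) -> 0
  row 15 [1111]: (((1 XOR 1) XOR 1) AND 1) -> 1
Full result column, 4 rows per line (P1,P2 fixed per line; P3,P4 runs 00..11 left to right):
  rows 0-3 [P1,P2=00]: 0001  = hex 1
  rows 4-7 [P1,P2=01]: 0010  = hex 2
  rows 8-11 [P1,P2=10]: 0010  = hex 2
  rows 12-15 [P1,P2=11]: 0001  = hex 1
Output column (row 0 .. row 15) = 0001001000100001
Output column grouped in 4s = 0001 0010 0010 0001 = 0x1221
Convert to decimal digit by digit (value = value*16 + digit):
  1 -> 1
  1*16 + 2 = 18
  18*16 + 2 = 290
  290*16 + 1 = 4641
Decimal = 4641

4641


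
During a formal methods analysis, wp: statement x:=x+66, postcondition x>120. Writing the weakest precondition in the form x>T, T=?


Formula: wp(x:=E, P) = P[E/x] (substitute E for x in postcondition)
Step 1: Postcondition: x>120
Step 2: Substitute x+66 for x: x+66>120
Step 3: Solve for x: x > 120-66 = 54

54


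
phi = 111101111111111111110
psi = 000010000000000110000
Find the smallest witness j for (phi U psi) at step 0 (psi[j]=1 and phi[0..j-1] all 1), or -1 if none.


(phi U psi) at 0: need smallest j with psi[j]=1 and phi[i]=1 for all i in [0,j).
Scan from step 0:
  step 0: phi=1, psi=0 -> continue
  step 1: phi=1, psi=0 -> continue
  step 2: phi=1, psi=0 -> continue
  step 3: phi=1, psi=0 -> continue
  step 4: psi=1 and phi held for [0,4) -> witness found
Witness step = 4

4


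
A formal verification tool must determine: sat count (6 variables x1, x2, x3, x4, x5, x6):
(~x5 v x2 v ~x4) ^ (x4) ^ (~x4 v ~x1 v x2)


CNF with 3 clauses over 6 vars (64 assignments).
An assignment satisfies CNF iff every clause has >=1 true literal.
Check each row (bits = x1,x2,x3,x4,x5,x6; clause T/F shown):
  row 0 [000000]: clauses=TFT -> 0
  row 1 [000001]: clauses=TFT -> 0
  row 2 [000010]: clauses=TFT -> 0
  row 3 [000011]: clauses=TFT -> 0
  row 4 [000100]: clauses=TTT -> 1
  (every remaining row is evaluated the same way; all 64 results are listed next)
Full result column, 8 rows per line (x1,x2,x3 fixed per line; x4,x5,x6 runs 000..111 left to right):
  rows 0-7 [x1,x2,x3=000]: 00001100  (ones: 2)
  rows 8-15 [x1,x2,x3=001]: 00001100  (ones: 2)
  rows 16-23 [x1,x2,x3=010]: 00001111  (ones: 4)
  rows 24-31 [x1,x2,x3=011]: 00001111  (ones: 4)
  rows 32-39 [x1,x2,x3=100]: 00000000  (ones: 0)
  rows 40-47 [x1,x2,x3=101]: 00000000  (ones: 0)
  rows 48-55 [x1,x2,x3=110]: 00001111  (ones: 4)
  rows 56-63 [x1,x2,x3=111]: 00001111  (ones: 4)
Satisfying assignments = 2+2+4+4+0+0+4+4 = 20

20


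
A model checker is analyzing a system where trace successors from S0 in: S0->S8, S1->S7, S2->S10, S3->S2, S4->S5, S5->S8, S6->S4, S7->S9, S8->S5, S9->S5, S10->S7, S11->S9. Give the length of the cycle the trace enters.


Trace from S0 until a state repeats:
  S0 -> S8 -> S5 -> S8
S8 first seen at step 1, revisited at step 3.
Cycle length = 3 - 1 = 2

2


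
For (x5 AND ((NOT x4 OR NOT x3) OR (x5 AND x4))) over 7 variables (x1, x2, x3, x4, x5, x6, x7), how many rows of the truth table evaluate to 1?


Formula: (x5 AND ((NOT x4 OR NOT x3) OR (x5 AND x4))) over 7 vars (128 rows)
Evaluate each row (x1, x2, x3, x4, x5, x6, x7 as bits, MSB first):
  row 0 [0000000]: (0 AND ((NOT 0 OR NOT 0) OR (0 AND 0))) -> 0
  row 1 [0000001]: (0 AND ((NOT 0 OR NOT 0) OR (0 AND 0))) -> 0
  row 2 [0000010]: (0 AND ((NOT 0 OR NOT 0) OR (0 AND 0))) -> 0
  row 3 [0000011]: (0 AND ((NOT 0 OR NOT 0) OR (0 AND 0))) -> 0
  row 4 [0000100]: (1 AND ((NOT 0 OR NOT 0) OR (1 AND 0))) -> 1
  (every remaining row is evaluated the same way; all 128 results are listed next)
Full result column, 8 rows per line (x1,x2,x3,x4 fixed per line; x5,x6,x7 runs 000..111 left to right):
  rows 0-7 [x1,x2,x3,x4=0000]: 00001111  (ones: 4)
  rows 8-15 [x1,x2,x3,x4=0001]: 00001111  (ones: 4)
  rows 16-23 [x1,x2,x3,x4=0010]: 00001111  (ones: 4)
  rows 24-31 [x1,x2,x3,x4=0011]: 00001111  (ones: 4)
  rows 32-39 [x1,x2,x3,x4=0100]: 00001111  (ones: 4)
  rows 40-47 [x1,x2,x3,x4=0101]: 00001111  (ones: 4)
  rows 48-55 [x1,x2,x3,x4=0110]: 00001111  (ones: 4)
  rows 56-63 [x1,x2,x3,x4=0111]: 00001111  (ones: 4)
  rows 64-71 [x1,x2,x3,x4=1000]: 00001111  (ones: 4)
  rows 72-79 [x1,x2,x3,x4=1001]: 00001111  (ones: 4)
  rows 80-87 [x1,x2,x3,x4=1010]: 00001111  (ones: 4)
  rows 88-95 [x1,x2,x3,x4=1011]: 00001111  (ones: 4)
  rows 96-103 [x1,x2,x3,x4=1100]: 00001111  (ones: 4)
  rows 104-111 [x1,x2,x3,x4=1101]: 00001111  (ones: 4)
  rows 112-119 [x1,x2,x3,x4=1110]: 00001111  (ones: 4)
  rows 120-127 [x1,x2,x3,x4=1111]: 00001111  (ones: 4)
Count of 1-rows = 4+4+4+4+4+4+4+4+4+4+4+4+4+4+4+4 = 64

64


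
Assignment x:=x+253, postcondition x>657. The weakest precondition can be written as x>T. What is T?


Formula: wp(x:=E, P) = P[E/x] (substitute E for x in postcondition)
Step 1: Postcondition: x>657
Step 2: Substitute x+253 for x: x+253>657
Step 3: Solve for x: x > 657-253 = 404

404


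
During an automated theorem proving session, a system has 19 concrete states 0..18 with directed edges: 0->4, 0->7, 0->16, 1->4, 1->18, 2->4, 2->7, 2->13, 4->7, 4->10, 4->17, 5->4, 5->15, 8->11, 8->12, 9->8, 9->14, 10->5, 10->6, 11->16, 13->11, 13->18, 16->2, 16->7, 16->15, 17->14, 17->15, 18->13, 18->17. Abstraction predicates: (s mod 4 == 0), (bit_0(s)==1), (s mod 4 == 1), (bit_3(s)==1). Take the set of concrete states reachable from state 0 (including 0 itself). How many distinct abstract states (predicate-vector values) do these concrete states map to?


BFS from 0:
Concrete reachable: {0, 2, 4, 5, 6, 7, 10, 11, 13, 14, 15, 16, 17, 18}
Abstract via predicates (s mod 4 == 0), (bit_0(s)==1), (s mod 4 == 1), (bit_3(s)==1):
  (0,0,0,0) <- {2, 6, 18}
  (0,0,0,1) <- {10, 14}
  (0,1,0,0) <- {7}
  (0,1,0,1) <- {11, 15}
  (0,1,1,0) <- {5, 17}
  (0,1,1,1) <- {13}
  (1,0,0,0) <- {0, 4, 16}
Distinct abstract states = 7

7


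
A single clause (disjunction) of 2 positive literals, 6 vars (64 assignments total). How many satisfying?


Step 1: Total=2^6=64
Step 2: Unsat when all 2 false: 2^4=16
Step 3: Sat=64-16=48

48


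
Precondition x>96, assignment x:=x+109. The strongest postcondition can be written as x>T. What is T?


Formula: sp(P, x:=E) = exists old_x. (x = E[old_x/x]) AND P[old_x/x] (old_x is the value of x before the assignment; eliminate old_x by solving x = E[old_x/x] for old_x)
Step 1: Precondition P: x>96, i.e. old_x > 96
Step 2: Assignment gives x = old_x + 109, so old_x = x - 109
Step 3: Substitute into P: x - 109 > 96
Step 4: Simplify: x > 96+109 = 205

205


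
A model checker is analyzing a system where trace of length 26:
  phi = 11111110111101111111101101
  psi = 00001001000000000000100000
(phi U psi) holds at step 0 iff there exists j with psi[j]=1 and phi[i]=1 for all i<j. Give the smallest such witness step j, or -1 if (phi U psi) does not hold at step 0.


(phi U psi) at 0: need smallest j with psi[j]=1 and phi[i]=1 for all i in [0,j).
Scan from step 0:
  step 0: phi=1, psi=0 -> continue
  step 1: phi=1, psi=0 -> continue
  step 2: phi=1, psi=0 -> continue
  step 3: phi=1, psi=0 -> continue
  step 4: psi=1 and phi held for [0,4) -> witness found
Witness step = 4

4


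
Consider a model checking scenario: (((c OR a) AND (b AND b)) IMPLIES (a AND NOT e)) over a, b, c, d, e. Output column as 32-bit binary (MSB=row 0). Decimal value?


Formula: (((c OR a) AND (b AND b)) IMPLIES (a AND NOT e)) over a, b, c, d, e (32 rows)
Evaluate each row (bits = a,b,c,d,e, MSB first):
  row 0 [00000]: (((0 OR 0) AND (0 AND 0)) IMPLIES (0 AND NOT 0)) -> 1
  row 1 [00001]: (((0 OR 0) AND (0 AND 0)) IMPLIES (0 AND NOT 1)) -> 1
  row 2 [00010]: (((0 OR 0) AND (0 AND 0)) IMPLIES (0 AND NOT 0)) -> 1
  row 3 [00011]: (((0 OR 0) AND (0 AND 0)) IMPLIES (0 AND NOT 1)) -> 1
  row 4 [00100]: (((1 OR 0) AND (0 AND 0)) IMPLIES (0 AND NOT 0)) -> 1
  row 5 [00101]: (((1 OR 0) AND (0 AND 0)) IMPLIES (0 AND NOT 1)) -> 1
  row 6 [00110]: (((1 OR 0) AND (0 AND 0)) IMPLIES (0 AND NOT 0)) -> 1
  row 7 [00111]: (((1 OR 0) AND (0 AND 0)) IMPLIES (0 AND NOT 1)) -> 1
  row 8 [01000]: (((0 OR 0) AND (1 AND 1)) IMPLIES (0 AND NOT 0)) -> 1
  row 9 [01001]: (((0 OR 0) AND (1 AND 1)) IMPLIES (0 AND NOT 1)) -> 1
  row 10 [01010]: (((0 OR 0) AND (1 AND 1)) IMPLIES (0 AND NOT 0)) -> 1
  row 11 [01011]: (((0 OR 0) AND (1 AND 1)) IMPLIES (0 AND NOT 1)) -> 1
  row 12 [01100]: (((1 OR 0) AND (1 AND 1)) IMPLIES (0 AND NOT 0)) -> 0
  row 13 [01101]: (((1 OR 0) AND (1 AND 1)) IMPLIES (0 AND NOT 1)) -> 0
  row 14 [01110]: (((1 OR 0) AND (1 AND 1)) IMPLIES (0 AND NOT 0)) -> 0
  row 15 [01111]: (((1 OR 0) AND (1 AND 1)) IMPLIES (0 AND NOT 1)) -> 0
  row 16 [10000]: (((0 OR 1) AND (0 AND 0)) IMPLIES (1 AND NOT 0)) -> 1
  row 17 [10001]: (((0 OR 1) AND (0 AND 0)) IMPLIES (1 AND NOT 1)) -> 1
  row 18 [10010]: (((0 OR 1) AND (0 AND 0)) IMPLIES (1 AND NOT 0)) -> 1
  row 19 [10011]: (((0 OR 1) AND (0 AND 0)) IMPLIES (1 AND NOT 1)) -> 1
  row 20 [10100]: (((1 OR 1) AND (0 AND 0)) IMPLIES (1 AND NOT 0)) -> 1
  row 21 [10101]: (((1 OR 1) AND (0 AND 0)) IMPLIES (1 AND NOT 1)) -> 1
  row 22 [10110]: (((1 OR 1) AND (0 AND 0)) IMPLIES (1 AND NOT 0)) -> 1
  row 23 [10111]: (((1 OR 1) AND (0 AND 0)) IMPLIES (1 AND NOT 1)) -> 1
  row 24 [11000]: (((0 OR 1) AND (1 AND 1)) IMPLIES (1 AND NOT 0)) -> 1
  row 25 [11001]: (((0 OR 1) AND (1 AND 1)) IMPLIES (1 AND NOT 1)) -> 0
  row 26 [11010]: (((0 OR 1) AND (1 AND 1)) IMPLIES (1 AND NOT 0)) -> 1
  row 27 [11011]: (((0 OR 1) AND (1 AND 1)) IMPLIES (1 AND NOT 1)) -> 0
  row 28 [11100]: (((1 OR 1) AND (1 AND 1)) IMPLIES (1 AND NOT 0)) -> 1
  row 29 [11101]: (((1 OR 1) AND (1 AND 1)) IMPLIES (1 AND NOT 1)) -> 0
  row 30 [11110]: (((1 OR 1) AND (1 AND 1)) IMPLIES (1 AND NOT 0)) -> 1
  row 31 [11111]: (((1 OR 1) AND (1 AND 1)) IMPLIES (1 AND NOT 1)) -> 0
Full result column, 4 rows per line (a,b,c fixed per line; d,e runs 00..11 left to right):
  rows 0-3 [a,b,c=000]: 1111  = hex F
  rows 4-7 [a,b,c=001]: 1111  = hex F
  rows 8-11 [a,b,c=010]: 1111  = hex F
  rows 12-15 [a,b,c=011]: 0000  = hex 0
  rows 16-19 [a,b,c=100]: 1111  = hex F
  rows 20-23 [a,b,c=101]: 1111  = hex F
  rows 24-27 [a,b,c=110]: 1010  = hex A
  rows 28-31 [a,b,c=111]: 1010  = hex A
Output column (row 0 .. row 31) = 11111111111100001111111110101010
Output column grouped in 4s = 1111 1111 1111 0000 1111 1111 1010 1010 = 0xFFF0FFAA
Convert to decimal digit by digit (value = value*16 + digit):
  F -> 15
  15*16 + 15 (F) = 255
  255*16 + 15 (F) = 4095
  4095*16 + 0 = 65520
  65520*16 + 15 (F) = 1048335
  1048335*16 + 15 (F) = 16773375
  16773375*16 + 10 (A) = 268374010
  268374010*16 + 10 (A) = 4293984170
Decimal = 4293984170

4293984170
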